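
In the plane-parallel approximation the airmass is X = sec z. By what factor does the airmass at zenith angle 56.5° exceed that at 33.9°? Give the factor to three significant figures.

1.50

X(56.5°)/X(33.9°) = sec 56.5° / sec 33.9° = cos 33.9° / cos 56.5° = 0.8300/0.5519 = 1.5038.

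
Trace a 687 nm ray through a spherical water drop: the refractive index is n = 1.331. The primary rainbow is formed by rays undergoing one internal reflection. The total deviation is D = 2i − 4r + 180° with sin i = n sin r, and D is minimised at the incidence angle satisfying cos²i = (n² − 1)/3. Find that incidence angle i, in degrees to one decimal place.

59.5°

cos²i = (1.331² − 1)/3 = (1.77156 − 1)/3 = 0.25719.
cos i = 0.50714, so i = 59.527°.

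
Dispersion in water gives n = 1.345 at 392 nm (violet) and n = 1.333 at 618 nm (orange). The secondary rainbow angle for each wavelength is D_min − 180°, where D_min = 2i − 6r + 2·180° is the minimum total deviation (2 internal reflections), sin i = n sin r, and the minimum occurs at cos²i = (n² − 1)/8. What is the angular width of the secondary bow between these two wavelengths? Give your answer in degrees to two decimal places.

At 392 nm (n = 1.345): cos²i = 0.10113 → i = 71.458°, r = 44.821°, D_min = 233.987°, rainbow angle = 53.987°.
At 618 nm (n = 1.333): cos²i = 0.09711 → i = 71.843°, r = 45.466°, D_min = 230.891°, rainbow angle = 50.891°.
Angular width = |53.987° − 50.891°| = 3.096°.

3.10°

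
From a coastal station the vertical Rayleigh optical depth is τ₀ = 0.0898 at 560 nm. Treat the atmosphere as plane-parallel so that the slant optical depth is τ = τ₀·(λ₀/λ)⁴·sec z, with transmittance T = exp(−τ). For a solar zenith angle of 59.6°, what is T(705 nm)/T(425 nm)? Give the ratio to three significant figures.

Airmass: sec 59.6° = 1.9762.
τ(705 nm) = 0.0898 × (560/705)⁴ × 1.9762 = 0.0898 × 0.3981 × 1.9762 = 0.0706.
τ(425 nm) = 0.0898 × (560/425)⁴ × 1.9762 = 0.0898 × 3.0144 × 1.9762 = 0.5349.
T(705)/T(425) = exp(τ_B − τ_A) = exp(0.4643) = 1.5909.

1.59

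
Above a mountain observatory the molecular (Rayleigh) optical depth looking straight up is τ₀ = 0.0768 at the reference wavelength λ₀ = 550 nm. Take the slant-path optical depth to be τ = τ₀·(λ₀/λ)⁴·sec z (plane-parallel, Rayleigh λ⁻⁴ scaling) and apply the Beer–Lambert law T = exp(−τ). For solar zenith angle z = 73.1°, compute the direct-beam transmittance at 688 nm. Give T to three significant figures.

0.898

sec 73.1° = 3.4399.
τ = 0.0768 × (550/688)⁴ × 3.4399 = 0.0768 × 0.4084 × 3.4399 = 0.1079.
T = exp(−0.1079) = 0.8977.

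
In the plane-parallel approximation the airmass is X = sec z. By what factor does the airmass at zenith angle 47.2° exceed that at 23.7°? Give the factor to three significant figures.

X(47.2°)/X(23.7°) = sec 47.2° / sec 23.7° = cos 23.7° / cos 47.2° = 0.9157/0.6794 = 1.3477.

1.35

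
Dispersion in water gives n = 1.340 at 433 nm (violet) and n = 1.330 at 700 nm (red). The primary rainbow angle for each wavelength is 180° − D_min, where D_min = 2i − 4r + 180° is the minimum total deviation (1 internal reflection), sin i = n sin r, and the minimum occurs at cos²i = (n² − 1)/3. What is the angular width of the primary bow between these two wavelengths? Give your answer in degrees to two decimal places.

1.45°

At 433 nm (n = 1.340): cos²i = 0.26520 → i = 59.004°, r = 39.770°, D_min = 138.929°, rainbow angle = 41.071°.
At 700 nm (n = 1.330): cos²i = 0.25630 → i = 59.585°, r = 40.422°, D_min = 137.484°, rainbow angle = 42.516°.
Angular width = |41.071° − 42.516°| = 1.445°.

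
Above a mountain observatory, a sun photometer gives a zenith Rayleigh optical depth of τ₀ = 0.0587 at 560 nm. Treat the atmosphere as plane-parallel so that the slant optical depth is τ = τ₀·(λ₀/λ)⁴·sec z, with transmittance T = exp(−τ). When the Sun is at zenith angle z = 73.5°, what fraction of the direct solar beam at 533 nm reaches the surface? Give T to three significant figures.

sec 73.5° = 3.5209.
τ = 0.0587 × (560/533)⁴ × 3.5209 = 0.0587 × 1.2185 × 3.5209 = 0.2518.
T = exp(−0.2518) = 0.7774.

0.777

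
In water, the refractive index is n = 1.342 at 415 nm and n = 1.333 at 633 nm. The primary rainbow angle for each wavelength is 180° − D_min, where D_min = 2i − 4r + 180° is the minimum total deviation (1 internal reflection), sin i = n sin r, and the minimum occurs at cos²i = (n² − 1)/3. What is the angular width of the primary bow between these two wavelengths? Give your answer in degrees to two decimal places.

At 415 nm (n = 1.342): cos²i = 0.26699 → i = 58.888°, r = 39.641°, D_min = 139.213°, rainbow angle = 40.787°.
At 633 nm (n = 1.333): cos²i = 0.25896 → i = 59.410°, r = 40.225°, D_min = 137.922°, rainbow angle = 42.078°.
Angular width = |40.787° − 42.078°| = 1.291°.

1.29°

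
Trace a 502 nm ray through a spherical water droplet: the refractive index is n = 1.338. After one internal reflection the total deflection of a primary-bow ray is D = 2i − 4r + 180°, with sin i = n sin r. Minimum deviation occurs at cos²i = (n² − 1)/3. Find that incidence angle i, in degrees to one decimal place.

59.1°

cos²i = (1.338² − 1)/3 = (1.79024 − 1)/3 = 0.26341.
cos i = 0.51324, so i = 59.120°.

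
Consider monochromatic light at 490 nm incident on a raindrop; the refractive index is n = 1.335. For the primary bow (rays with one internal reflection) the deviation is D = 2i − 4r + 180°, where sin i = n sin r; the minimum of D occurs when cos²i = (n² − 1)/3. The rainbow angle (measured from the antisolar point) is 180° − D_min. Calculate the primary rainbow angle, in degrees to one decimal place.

cos²i = (1.78222 − 1)/3 = 0.26074; i = arccos(0.51063) = 59.294°.
sin r = sin 59.294°/1.335 = 0.64405; r = 40.094°.
D_min = 2·59.294° − 4·40.094° + 180° = 138.212°.
Rainbow angle = 180° − D_min = 41.788°.

41.8°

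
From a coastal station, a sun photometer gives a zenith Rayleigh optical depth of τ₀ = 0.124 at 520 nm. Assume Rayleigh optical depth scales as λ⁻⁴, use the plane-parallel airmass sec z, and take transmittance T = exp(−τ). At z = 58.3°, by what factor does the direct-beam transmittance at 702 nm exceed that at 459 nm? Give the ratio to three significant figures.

Airmass: sec 58.3° = 1.9031.
τ(702 nm) = 0.124 × (520/702)⁴ × 1.9031 = 0.124 × 0.3011 × 1.9031 = 0.0710.
τ(459 nm) = 0.124 × (520/459)⁴ × 1.9031 = 0.124 × 1.6473 × 1.9031 = 0.3887.
T(702)/T(459) = exp(τ_B − τ_A) = exp(0.3177) = 1.3739.

1.37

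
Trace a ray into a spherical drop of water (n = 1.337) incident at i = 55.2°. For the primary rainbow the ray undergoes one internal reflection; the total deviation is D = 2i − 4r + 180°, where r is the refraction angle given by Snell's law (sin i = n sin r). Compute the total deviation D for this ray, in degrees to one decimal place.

138.8°

sin r = sin 55.2° / 1.337 = 0.8211/1.337 = 0.6142; r = 37.89°.
D = 2·55.2° − 4·37.89° + 180° = 110.40° − 151.57° + 180° = 138.83°.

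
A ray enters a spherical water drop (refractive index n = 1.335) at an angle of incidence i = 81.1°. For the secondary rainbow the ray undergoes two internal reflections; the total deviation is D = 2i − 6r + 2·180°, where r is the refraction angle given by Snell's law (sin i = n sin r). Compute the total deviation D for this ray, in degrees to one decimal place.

sin r = sin 81.1° / 1.335 = 0.9880/1.335 = 0.7400; r = 47.74°.
D = 2·81.1° − 6·47.74° + 2·180° = 162.20° − 286.41° + 360° = 235.79°.

235.8°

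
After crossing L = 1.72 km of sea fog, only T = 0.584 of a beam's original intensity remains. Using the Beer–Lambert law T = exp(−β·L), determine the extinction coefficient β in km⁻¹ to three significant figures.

0.313 km⁻¹

Beer–Lambert: T = exp(−βL) ⇒ β = −ln(T)/L = −ln(0.584)/1.72 = 0.5379/1.72 = 0.3127 km⁻¹.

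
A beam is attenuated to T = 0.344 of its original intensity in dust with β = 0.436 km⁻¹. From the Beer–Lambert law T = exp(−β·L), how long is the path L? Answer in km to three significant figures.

2.45 km

Beer–Lambert: T = exp(−βL) ⇒ L = −ln(T)/β = −ln(0.344)/0.436 = 1.0671/0.436 = 2.448 km.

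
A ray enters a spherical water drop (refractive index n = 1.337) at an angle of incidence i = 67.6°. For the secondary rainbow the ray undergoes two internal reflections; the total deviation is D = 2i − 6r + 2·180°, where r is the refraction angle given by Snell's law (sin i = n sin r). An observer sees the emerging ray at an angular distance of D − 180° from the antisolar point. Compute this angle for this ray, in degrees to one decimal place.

sin r = sin 67.6° / 1.337 = 0.9245/1.337 = 0.6915; r = 43.75°.
D = 2·67.6° − 6·43.75° + 2·180° = 135.20° − 262.50° + 360° = 232.70°.
Angle from antisolar point = D − 180° = 52.70°.

52.7°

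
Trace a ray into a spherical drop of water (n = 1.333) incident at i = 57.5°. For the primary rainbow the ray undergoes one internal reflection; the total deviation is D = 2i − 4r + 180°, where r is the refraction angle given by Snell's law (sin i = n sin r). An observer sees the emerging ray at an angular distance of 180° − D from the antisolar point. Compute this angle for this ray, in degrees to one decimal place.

42.0°

sin r = sin 57.5° / 1.333 = 0.8434/1.333 = 0.6327; r = 39.25°.
D = 2·57.5° − 4·39.25° + 180° = 115.00° − 157.00° + 180° = 138.00°.
Angle from antisolar point = 180° − D = 42.00°.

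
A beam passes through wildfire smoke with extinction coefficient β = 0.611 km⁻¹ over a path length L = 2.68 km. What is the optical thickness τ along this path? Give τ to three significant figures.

τ = β·L = 0.611 × 2.68 = 1.6375.

1.64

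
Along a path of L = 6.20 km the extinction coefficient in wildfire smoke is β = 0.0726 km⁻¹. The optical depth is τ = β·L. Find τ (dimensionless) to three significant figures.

0.450

τ = β·L = 0.0726 × 6.20 = 0.4501.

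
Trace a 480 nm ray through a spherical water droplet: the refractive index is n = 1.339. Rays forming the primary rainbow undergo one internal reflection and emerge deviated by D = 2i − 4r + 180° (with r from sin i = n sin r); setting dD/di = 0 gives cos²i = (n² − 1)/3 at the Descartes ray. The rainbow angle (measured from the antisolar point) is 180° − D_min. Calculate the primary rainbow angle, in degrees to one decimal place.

cos²i = (1.79292 − 1)/3 = 0.26431; i = arccos(0.51411) = 59.062°.
sin r = sin 59.062°/1.339 = 0.64057; r = 39.834°.
D_min = 2·59.062° − 4·39.834° + 180° = 138.786°.
Rainbow angle = 180° − D_min = 41.214°.

41.2°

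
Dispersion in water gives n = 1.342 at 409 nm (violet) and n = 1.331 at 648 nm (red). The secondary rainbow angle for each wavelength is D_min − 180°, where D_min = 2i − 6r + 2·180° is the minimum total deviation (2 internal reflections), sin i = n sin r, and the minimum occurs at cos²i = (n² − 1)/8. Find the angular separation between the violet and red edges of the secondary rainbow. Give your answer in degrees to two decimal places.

2.86°

At 409 nm (n = 1.342): cos²i = 0.10012 → i = 71.554°, r = 44.981°, D_min = 233.222°, rainbow angle = 53.222°.
At 648 nm (n = 1.331): cos²i = 0.09645 → i = 71.907°, r = 45.575°, D_min = 230.365°, rainbow angle = 50.365°.
Angular width = |53.222° − 50.365°| = 2.857°.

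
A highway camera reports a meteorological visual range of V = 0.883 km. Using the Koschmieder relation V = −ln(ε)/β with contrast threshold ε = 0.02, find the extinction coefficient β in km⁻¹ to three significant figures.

β = −ln(0.02) / V = 3.912 / 0.883 = 4.4304 km⁻¹.

4.43 km⁻¹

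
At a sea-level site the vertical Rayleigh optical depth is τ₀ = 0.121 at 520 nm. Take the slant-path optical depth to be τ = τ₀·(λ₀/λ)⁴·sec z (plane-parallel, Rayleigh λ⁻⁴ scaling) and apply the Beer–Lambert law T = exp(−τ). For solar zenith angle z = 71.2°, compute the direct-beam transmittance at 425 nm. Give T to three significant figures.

0.431

sec 71.2° = 3.1030.
τ = 0.121 × (520/425)⁴ × 3.1030 = 0.121 × 2.2411 × 3.1030 = 0.8415.
T = exp(−0.8415) = 0.4311.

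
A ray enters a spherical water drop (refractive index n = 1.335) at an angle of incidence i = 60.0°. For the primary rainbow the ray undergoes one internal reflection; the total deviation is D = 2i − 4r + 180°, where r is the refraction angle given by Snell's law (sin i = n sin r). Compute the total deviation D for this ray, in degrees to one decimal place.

138.2°

sin r = sin 60.0° / 1.335 = 0.8660/1.335 = 0.6487; r = 40.44°.
D = 2·60.0° − 4·40.44° + 180° = 120.00° − 161.78° + 180° = 138.22°.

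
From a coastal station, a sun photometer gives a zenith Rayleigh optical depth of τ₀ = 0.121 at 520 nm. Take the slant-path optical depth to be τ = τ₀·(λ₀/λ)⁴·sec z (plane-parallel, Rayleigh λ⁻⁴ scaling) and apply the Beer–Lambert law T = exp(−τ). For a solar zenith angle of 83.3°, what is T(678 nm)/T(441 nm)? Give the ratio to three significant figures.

Airmass: sec 83.3° = 8.5711.
τ(678 nm) = 0.121 × (520/678)⁴ × 8.5711 = 0.121 × 0.3460 × 8.5711 = 0.3589.
τ(441 nm) = 0.121 × (520/441)⁴ × 8.5711 = 0.121 × 1.9331 × 8.5711 = 2.0049.
T(678)/T(441) = exp(τ_B − τ_A) = exp(1.6460) = 5.1862.

5.19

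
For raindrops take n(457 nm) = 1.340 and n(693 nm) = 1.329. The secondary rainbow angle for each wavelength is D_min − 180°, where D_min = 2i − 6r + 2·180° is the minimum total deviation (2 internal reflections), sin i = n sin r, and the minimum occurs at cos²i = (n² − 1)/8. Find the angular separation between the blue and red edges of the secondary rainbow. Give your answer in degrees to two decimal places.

2.87°

At 457 nm (n = 1.340): cos²i = 0.09945 → i = 71.618°, r = 45.088°, D_min = 232.709°, rainbow angle = 52.709°.
At 693 nm (n = 1.329): cos²i = 0.09578 → i = 71.972°, r = 45.685°, D_min = 229.837°, rainbow angle = 49.837°.
Angular width = |52.709° − 49.837°| = 2.872°.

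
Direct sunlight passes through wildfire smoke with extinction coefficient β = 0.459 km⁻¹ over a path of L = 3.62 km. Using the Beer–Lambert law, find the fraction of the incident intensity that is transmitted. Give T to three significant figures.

0.190

τ = β·L = 0.459 × 3.62 = 1.6616.
T = exp(−1.6616) = 0.1898.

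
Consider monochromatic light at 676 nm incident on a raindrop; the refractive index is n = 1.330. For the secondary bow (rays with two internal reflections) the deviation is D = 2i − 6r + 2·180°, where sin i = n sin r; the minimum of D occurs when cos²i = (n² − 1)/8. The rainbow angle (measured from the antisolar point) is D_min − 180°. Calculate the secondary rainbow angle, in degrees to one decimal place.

cos²i = (1.76890 − 1)/8 = 0.09611; i = arccos(0.31002) = 71.940°.
sin r = sin 71.940°/1.330 = 0.71483; r = 45.630°.
D_min = 2·71.940° − 6·45.630° + 360° = 230.101°.
Rainbow angle = D_min − 180° = 50.101°.

50.1°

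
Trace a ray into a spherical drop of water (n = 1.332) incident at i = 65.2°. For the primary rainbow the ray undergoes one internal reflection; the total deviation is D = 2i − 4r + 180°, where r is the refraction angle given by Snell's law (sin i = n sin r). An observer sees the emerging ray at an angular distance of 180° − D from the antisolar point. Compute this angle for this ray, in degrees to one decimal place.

41.4°

sin r = sin 65.2° / 1.332 = 0.9078/1.332 = 0.6815; r = 42.96°.
D = 2·65.2° − 4·42.96° + 180° = 130.40° − 171.85° + 180° = 138.55°.
Angle from antisolar point = 180° − D = 41.45°.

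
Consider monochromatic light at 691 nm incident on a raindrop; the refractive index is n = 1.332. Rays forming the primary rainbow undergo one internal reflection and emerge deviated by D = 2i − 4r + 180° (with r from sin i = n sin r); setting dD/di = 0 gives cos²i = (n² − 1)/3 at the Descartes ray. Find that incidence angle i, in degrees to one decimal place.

cos²i = (1.332² − 1)/3 = (1.77422 − 1)/3 = 0.25807.
cos i = 0.50801, so i = 59.469°.

59.5°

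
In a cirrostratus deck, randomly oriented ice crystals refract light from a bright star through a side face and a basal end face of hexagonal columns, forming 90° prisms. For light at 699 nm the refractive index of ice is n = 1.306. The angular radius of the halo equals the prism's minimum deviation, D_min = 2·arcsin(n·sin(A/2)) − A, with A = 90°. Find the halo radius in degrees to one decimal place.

44.9°

n·sin(A/2) = 1.306 × sin 45° = 1.306 × 0.7071 = 0.9235.
D_min = 2·arcsin(0.9235) − 90° = 2 × 67.440° − 90° = 44.881°.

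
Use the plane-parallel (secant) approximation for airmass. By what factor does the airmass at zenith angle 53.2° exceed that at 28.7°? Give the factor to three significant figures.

X(53.2°)/X(28.7°) = sec 53.2° / sec 28.7° = cos 28.7° / cos 53.2° = 0.8771/0.5990 = 1.4643.

1.46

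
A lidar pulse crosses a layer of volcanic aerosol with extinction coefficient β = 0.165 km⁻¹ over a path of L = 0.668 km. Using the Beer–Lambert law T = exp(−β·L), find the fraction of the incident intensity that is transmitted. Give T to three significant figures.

τ = β·L = 0.165 × 0.668 = 0.1102.
T = exp(−0.1102) = 0.8956.

0.896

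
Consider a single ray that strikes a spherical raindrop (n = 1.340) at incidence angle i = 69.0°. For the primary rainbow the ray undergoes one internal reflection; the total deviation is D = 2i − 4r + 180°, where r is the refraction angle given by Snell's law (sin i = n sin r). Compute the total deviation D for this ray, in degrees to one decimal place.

sin r = sin 69.0° / 1.340 = 0.9336/1.340 = 0.6967; r = 44.16°.
D = 2·69.0° − 4·44.16° + 180° = 138.00° − 176.65° + 180° = 141.35°.

141.3°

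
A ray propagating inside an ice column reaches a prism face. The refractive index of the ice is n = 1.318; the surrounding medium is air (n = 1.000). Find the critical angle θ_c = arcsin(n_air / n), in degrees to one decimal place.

49.4°

sin θ_c = n_air / n = 1.000 / 1.318 = 0.7587.
θ_c = arcsin(0.7587) = 49.35°.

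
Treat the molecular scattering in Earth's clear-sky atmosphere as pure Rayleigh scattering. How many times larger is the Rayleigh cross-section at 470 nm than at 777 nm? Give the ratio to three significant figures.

7.47

Rayleigh scattering ∝ λ⁻⁴, so the ratio of coefficients is the inverse fourth power of the wavelength ratio.
σ(470)/σ(777) = (777/470)⁴ = (1.6532)⁴ = 7.47.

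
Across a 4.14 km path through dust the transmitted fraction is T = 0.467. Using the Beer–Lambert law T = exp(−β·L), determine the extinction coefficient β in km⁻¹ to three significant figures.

Beer–Lambert: T = exp(−βL) ⇒ β = −ln(T)/L = −ln(0.467)/4.14 = 0.7614/4.14 = 0.1839 km⁻¹.

0.184 km⁻¹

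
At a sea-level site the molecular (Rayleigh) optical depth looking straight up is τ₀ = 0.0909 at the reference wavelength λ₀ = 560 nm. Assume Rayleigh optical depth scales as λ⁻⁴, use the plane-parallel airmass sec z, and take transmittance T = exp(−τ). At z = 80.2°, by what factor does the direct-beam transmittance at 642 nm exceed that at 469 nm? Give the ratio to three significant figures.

2.17

Airmass: sec 80.2° = 5.8751.
τ(642 nm) = 0.0909 × (560/642)⁴ × 5.8751 = 0.0909 × 0.5789 × 5.8751 = 0.3092.
τ(469 nm) = 0.0909 × (560/469)⁴ × 5.8751 = 0.0909 × 2.0326 × 5.8751 = 1.0855.
T(642)/T(469) = exp(τ_B − τ_A) = exp(0.7764) = 2.1735.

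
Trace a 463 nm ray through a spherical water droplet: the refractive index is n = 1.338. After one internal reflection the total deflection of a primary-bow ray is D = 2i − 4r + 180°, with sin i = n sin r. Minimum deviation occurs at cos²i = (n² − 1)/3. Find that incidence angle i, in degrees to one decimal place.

59.1°

cos²i = (1.338² − 1)/3 = (1.79024 − 1)/3 = 0.26341.
cos i = 0.51324, so i = 59.120°.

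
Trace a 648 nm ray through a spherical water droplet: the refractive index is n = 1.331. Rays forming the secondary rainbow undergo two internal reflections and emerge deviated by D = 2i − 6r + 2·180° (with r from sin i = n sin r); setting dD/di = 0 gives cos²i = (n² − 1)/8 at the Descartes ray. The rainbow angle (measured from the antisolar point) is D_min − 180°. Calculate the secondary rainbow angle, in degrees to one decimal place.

cos²i = (1.77156 − 1)/8 = 0.09645; i = arccos(0.31056) = 71.907°.
sin r = sin 71.907°/1.331 = 0.71417; r = 45.575°.
D_min = 2·71.907° − 6·45.575° + 360° = 230.365°.
Rainbow angle = D_min − 180° = 50.365°.

50.4°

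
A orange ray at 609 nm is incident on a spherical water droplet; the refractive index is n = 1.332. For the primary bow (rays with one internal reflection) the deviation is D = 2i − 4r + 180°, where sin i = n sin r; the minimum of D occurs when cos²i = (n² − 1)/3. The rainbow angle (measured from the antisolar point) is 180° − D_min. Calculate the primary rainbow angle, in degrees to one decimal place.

42.2°

cos²i = (1.77422 − 1)/3 = 0.25807; i = arccos(0.50801) = 59.469°.
sin r = sin 59.469°/1.332 = 0.64666; r = 40.290°.
D_min = 2·59.469° − 4·40.290° + 180° = 137.776°.
Rainbow angle = 180° − D_min = 42.224°.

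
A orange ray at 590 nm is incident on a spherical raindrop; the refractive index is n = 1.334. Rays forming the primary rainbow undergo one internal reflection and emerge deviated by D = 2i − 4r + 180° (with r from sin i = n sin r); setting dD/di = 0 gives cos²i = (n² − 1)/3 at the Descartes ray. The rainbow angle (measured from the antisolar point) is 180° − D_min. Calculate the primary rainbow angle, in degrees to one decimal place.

cos²i = (1.77956 − 1)/3 = 0.25985; i = arccos(0.50976) = 59.352°.
sin r = sin 59.352°/1.334 = 0.64492; r = 40.159°.
D_min = 2·59.352° − 4·40.159° + 180° = 138.067°.
Rainbow angle = 180° − D_min = 41.933°.

41.9°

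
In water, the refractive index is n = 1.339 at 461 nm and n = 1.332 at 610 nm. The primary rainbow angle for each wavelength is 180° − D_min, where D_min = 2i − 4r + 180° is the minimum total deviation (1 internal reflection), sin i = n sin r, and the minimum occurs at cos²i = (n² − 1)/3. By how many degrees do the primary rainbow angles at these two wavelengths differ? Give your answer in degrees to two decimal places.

At 461 nm (n = 1.339): cos²i = 0.26431 → i = 59.062°, r = 39.834°, D_min = 138.786°, rainbow angle = 41.214°.
At 610 nm (n = 1.332): cos²i = 0.25807 → i = 59.469°, r = 40.290°, D_min = 137.776°, rainbow angle = 42.224°.
Angular width = |41.214° − 42.224°| = 1.010°.

1.01°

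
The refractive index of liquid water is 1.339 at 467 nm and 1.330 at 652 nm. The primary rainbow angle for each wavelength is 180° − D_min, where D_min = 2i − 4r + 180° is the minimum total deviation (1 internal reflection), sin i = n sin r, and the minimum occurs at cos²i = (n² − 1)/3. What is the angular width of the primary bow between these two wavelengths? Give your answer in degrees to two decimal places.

At 467 nm (n = 1.339): cos²i = 0.26431 → i = 59.062°, r = 39.834°, D_min = 138.786°, rainbow angle = 41.214°.
At 652 nm (n = 1.330): cos²i = 0.25630 → i = 59.585°, r = 40.422°, D_min = 137.484°, rainbow angle = 42.516°.
Angular width = |41.214° − 42.516°| = 1.303°.

1.30°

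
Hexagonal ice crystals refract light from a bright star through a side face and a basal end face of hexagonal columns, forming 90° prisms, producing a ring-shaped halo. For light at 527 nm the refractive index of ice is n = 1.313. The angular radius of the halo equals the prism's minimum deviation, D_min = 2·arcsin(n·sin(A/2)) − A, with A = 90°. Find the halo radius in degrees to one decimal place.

n·sin(A/2) = 1.313 × sin 45° = 1.313 × 0.7071 = 0.9284.
D_min = 2·arcsin(0.9284) − 90° = 2 × 68.192° − 90° = 46.383°.

46.4°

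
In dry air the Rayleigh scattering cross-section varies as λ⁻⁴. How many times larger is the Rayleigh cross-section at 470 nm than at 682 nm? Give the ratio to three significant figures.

Rayleigh scattering ∝ λ⁻⁴, so the ratio of coefficients is the inverse fourth power of the wavelength ratio.
σ(470)/σ(682) = (682/470)⁴ = (1.4511)⁴ = 4.433.

4.43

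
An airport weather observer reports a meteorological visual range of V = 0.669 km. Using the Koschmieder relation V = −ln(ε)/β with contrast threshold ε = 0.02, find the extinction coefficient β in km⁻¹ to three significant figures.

5.85 km⁻¹

β = −ln(0.02) / V = 3.912 / 0.669 = 5.8476 km⁻¹.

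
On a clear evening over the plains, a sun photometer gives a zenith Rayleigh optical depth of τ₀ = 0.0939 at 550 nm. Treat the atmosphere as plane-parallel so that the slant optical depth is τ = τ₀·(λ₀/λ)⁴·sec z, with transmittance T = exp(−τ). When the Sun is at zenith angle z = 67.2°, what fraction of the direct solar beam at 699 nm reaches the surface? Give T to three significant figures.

0.911

sec 67.2° = 2.5805.
τ = 0.0939 × (550/699)⁴ × 2.5805 = 0.0939 × 0.3833 × 2.5805 = 0.0929.
T = exp(−0.0929) = 0.9113.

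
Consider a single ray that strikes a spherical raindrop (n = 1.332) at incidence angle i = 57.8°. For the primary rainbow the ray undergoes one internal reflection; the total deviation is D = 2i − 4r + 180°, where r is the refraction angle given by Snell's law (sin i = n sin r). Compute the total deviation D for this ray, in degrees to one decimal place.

sin r = sin 57.8° / 1.332 = 0.8462/1.332 = 0.6353; r = 39.44°.
D = 2·57.8° − 4·39.44° + 180° = 115.60° − 157.76° + 180° = 137.84°.

137.8°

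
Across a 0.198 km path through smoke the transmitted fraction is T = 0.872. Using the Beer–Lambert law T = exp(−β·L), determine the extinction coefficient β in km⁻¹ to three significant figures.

Beer–Lambert: T = exp(−βL) ⇒ β = −ln(T)/L = −ln(0.872)/0.198 = 0.1370/0.198 = 0.6917 km⁻¹.

0.692 km⁻¹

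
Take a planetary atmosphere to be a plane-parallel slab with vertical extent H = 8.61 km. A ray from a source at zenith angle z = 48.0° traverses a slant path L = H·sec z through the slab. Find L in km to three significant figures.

12.9 km

sec z = 1/cos 48.0° = 1.4945.
L = 8.61 × 1.4945 = 12.867 km.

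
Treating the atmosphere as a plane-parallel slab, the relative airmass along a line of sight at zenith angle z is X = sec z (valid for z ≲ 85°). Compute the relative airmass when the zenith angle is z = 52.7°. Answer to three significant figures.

X = sec z = 1/cos 52.7° = 1/0.6060 = 1.6502.

1.65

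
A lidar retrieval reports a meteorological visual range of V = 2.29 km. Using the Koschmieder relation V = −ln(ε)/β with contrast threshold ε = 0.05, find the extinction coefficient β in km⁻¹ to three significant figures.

β = −ln(0.05) / V = 2.996 / 2.29 = 1.3082 km⁻¹.

1.31 km⁻¹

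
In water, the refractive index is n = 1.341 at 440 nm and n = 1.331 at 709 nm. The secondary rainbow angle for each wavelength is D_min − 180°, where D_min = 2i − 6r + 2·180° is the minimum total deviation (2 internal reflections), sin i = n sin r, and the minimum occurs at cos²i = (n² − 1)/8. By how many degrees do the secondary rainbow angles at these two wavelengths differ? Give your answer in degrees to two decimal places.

2.60°

At 440 nm (n = 1.341): cos²i = 0.09979 → i = 71.586°, r = 45.034°, D_min = 232.966°, rainbow angle = 52.966°.
At 709 nm (n = 1.331): cos²i = 0.09645 → i = 71.907°, r = 45.575°, D_min = 230.365°, rainbow angle = 50.365°.
Angular width = |52.966° − 50.365°| = 2.601°.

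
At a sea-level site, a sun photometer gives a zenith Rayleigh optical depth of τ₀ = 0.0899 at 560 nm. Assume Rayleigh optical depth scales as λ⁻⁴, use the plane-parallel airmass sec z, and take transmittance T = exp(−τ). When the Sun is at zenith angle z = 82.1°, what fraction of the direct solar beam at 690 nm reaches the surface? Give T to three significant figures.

sec 82.1° = 7.2757.
τ = 0.0899 × (560/690)⁴ × 7.2757 = 0.0899 × 0.4339 × 7.2757 = 0.2838.
T = exp(−0.2838) = 0.7529.

0.753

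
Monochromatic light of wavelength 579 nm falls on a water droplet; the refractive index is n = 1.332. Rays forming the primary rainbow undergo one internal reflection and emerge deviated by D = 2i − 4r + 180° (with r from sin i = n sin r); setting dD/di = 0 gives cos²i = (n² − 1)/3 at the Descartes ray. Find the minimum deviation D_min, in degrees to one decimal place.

cos²i = (1.77422 − 1)/3 = 0.25807; i = arccos(0.50801) = 59.469°.
sin r = sin 59.469°/1.332 = 0.64666; r = 40.290°.
D_min = 2·59.469° − 4·40.290° + 180° = 137.776°.

137.8°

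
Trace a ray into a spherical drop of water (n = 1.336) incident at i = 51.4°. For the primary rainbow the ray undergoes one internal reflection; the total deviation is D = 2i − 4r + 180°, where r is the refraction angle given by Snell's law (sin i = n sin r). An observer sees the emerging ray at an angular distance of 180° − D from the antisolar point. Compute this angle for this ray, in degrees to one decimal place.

sin r = sin 51.4° / 1.336 = 0.7815/1.336 = 0.5850; r = 35.80°.
D = 2·51.4° − 4·35.80° + 180° = 102.80° − 143.20° + 180° = 139.60°.
Angle from antisolar point = 180° − D = 40.40°.

40.4°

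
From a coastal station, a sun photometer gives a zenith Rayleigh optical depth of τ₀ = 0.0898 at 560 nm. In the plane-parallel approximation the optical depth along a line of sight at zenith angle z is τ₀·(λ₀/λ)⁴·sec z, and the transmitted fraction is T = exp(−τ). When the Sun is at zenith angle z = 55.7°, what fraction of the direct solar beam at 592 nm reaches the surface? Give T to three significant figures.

sec 55.7° = 1.7745.
τ = 0.0898 × (560/592)⁴ × 1.7745 = 0.0898 × 0.8007 × 1.7745 = 0.1276.
T = exp(−0.1276) = 0.8802.

0.880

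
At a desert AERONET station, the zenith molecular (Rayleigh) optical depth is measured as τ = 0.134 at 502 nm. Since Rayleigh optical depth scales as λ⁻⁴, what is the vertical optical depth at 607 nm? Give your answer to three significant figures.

0.0627

τ(607 nm) = τ(502 nm) × (502/607)⁴ = 0.134 × (0.8270)⁴ = 0.134 × 0.4678 = 0.0627.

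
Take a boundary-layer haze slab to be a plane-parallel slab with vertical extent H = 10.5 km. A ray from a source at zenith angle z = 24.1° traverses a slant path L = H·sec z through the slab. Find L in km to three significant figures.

sec z = 1/cos 24.1° = 1.0955.
L = 10.5 × 1.0955 = 11.503 km.

11.5 km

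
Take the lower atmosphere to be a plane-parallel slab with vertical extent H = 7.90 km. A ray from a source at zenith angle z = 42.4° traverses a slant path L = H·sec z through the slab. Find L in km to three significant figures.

10.7 km

sec z = 1/cos 42.4° = 1.3542.
L = 7.90 × 1.3542 = 10.698 km.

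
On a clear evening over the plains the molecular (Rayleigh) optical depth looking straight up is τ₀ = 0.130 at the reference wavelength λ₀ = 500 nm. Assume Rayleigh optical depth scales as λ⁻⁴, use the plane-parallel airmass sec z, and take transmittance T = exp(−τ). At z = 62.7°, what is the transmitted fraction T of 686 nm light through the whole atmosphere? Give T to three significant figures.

0.923

sec 62.7° = 2.1803.
τ = 0.130 × (500/686)⁴ × 2.1803 = 0.130 × 0.2822 × 2.1803 = 0.0800.
T = exp(−0.0800) = 0.9231.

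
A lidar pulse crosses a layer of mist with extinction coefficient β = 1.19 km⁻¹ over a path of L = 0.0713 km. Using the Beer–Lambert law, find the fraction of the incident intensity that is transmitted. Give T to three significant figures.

τ = β·L = 1.19 × 0.0713 = 0.0848.
T = exp(−0.0848) = 0.9187.

0.919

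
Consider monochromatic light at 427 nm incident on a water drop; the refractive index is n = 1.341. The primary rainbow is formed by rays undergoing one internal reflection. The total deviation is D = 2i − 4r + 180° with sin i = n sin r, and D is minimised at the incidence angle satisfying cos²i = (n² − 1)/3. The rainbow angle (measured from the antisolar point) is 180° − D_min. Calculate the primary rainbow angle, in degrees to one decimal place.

cos²i = (1.79828 − 1)/3 = 0.26609; i = arccos(0.51584) = 58.946°.
sin r = sin 58.946°/1.341 = 0.63884; r = 39.705°.
D_min = 2·58.946° − 4·39.705° + 180° = 139.071°.
Rainbow angle = 180° − D_min = 40.929°.

40.9°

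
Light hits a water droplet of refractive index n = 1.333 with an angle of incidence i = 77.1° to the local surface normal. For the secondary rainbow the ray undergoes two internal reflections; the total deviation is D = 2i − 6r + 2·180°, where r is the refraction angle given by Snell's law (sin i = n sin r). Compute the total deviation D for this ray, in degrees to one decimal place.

sin r = sin 77.1° / 1.333 = 0.9748/1.333 = 0.7313; r = 46.99°.
D = 2·77.1° − 6·46.99° + 2·180° = 154.20° − 281.95° + 360° = 232.25°.

232.3°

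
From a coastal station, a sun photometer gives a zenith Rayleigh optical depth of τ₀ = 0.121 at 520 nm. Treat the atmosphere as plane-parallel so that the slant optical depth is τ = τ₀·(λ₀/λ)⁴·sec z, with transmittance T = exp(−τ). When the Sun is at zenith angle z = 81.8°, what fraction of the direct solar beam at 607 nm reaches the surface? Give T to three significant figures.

0.633

sec 81.8° = 7.0112.
τ = 0.121 × (520/607)⁴ × 7.0112 = 0.121 × 0.5386 × 7.0112 = 0.4569.
T = exp(−0.4569) = 0.6332.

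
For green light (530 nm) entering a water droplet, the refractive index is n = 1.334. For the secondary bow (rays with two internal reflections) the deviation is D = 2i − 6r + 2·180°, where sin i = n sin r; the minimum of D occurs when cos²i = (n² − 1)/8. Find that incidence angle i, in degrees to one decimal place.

71.8°

cos²i = (1.334² − 1)/8 = (1.77956 − 1)/8 = 0.09744.
cos i = 0.31216, so i = 71.810°.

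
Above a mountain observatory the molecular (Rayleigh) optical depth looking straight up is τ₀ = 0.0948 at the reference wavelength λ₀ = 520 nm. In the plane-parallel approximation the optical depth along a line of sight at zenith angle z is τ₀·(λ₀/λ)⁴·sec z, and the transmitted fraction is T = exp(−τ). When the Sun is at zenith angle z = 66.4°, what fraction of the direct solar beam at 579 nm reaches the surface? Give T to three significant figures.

0.857

sec 66.4° = 2.4978.
τ = 0.0948 × (520/579)⁴ × 2.4978 = 0.0948 × 0.6506 × 2.4978 = 0.1541.
T = exp(−0.1541) = 0.8572.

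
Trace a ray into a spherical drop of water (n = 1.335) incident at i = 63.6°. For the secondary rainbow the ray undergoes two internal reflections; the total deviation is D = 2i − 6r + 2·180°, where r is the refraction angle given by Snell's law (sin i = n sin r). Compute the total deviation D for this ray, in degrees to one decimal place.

234.4°

sin r = sin 63.6° / 1.335 = 0.8957/1.335 = 0.6709; r = 42.14°.
D = 2·63.6° − 6·42.14° + 2·180° = 127.20° − 252.84° + 360° = 234.36°.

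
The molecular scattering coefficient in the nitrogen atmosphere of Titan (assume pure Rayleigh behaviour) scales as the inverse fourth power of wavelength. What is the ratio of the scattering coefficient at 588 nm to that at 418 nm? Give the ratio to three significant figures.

Rayleigh scattering ∝ λ⁻⁴, so the ratio of coefficients is the inverse fourth power of the wavelength ratio.
σ(588)/σ(418) = (418/588)⁴ = (0.7109)⁴ = 0.2554.

0.255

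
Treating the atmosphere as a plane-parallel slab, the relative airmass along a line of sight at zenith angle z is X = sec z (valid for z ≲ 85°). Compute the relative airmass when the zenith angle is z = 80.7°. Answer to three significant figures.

6.19

X = sec z = 1/cos 80.7° = 1/0.1616 = 6.1880.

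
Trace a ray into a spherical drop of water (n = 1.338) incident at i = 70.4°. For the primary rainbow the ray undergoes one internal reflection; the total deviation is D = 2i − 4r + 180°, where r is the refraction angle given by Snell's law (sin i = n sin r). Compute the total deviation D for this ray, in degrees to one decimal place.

sin r = sin 70.4° / 1.338 = 0.9421/1.338 = 0.7041; r = 44.76°.
D = 2·70.4° − 4·44.76° + 180° = 140.80° − 179.02° + 180° = 141.78°.

141.8°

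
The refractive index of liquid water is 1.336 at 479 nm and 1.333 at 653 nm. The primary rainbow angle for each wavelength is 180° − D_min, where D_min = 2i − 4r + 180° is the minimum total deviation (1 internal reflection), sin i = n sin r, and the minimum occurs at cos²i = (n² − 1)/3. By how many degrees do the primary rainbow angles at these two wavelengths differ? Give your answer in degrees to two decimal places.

0.43°

At 479 nm (n = 1.336): cos²i = 0.26163 → i = 59.236°, r = 40.029°, D_min = 138.356°, rainbow angle = 41.644°.
At 653 nm (n = 1.333): cos²i = 0.25896 → i = 59.410°, r = 40.225°, D_min = 137.922°, rainbow angle = 42.078°.
Angular width = |41.644° − 42.078°| = 0.434°.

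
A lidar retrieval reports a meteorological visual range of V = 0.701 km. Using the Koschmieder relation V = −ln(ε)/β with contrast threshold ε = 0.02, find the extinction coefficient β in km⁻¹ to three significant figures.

β = −ln(0.02) / V = 3.912 / 0.701 = 5.5806 km⁻¹.

5.58 km⁻¹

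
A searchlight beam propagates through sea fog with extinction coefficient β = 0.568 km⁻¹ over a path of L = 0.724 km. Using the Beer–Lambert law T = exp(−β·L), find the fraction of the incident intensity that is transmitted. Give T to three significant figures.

τ = β·L = 0.568 × 0.724 = 0.4112.
T = exp(−0.4112) = 0.6628.

0.663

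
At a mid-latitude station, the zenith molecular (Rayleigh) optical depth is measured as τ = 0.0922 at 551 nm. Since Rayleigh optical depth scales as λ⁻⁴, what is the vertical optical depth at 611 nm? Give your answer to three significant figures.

0.0610

τ(611 nm) = τ(551 nm) × (551/611)⁴ = 0.0922 × (0.9018)⁴ = 0.0922 × 0.6614 = 0.0610.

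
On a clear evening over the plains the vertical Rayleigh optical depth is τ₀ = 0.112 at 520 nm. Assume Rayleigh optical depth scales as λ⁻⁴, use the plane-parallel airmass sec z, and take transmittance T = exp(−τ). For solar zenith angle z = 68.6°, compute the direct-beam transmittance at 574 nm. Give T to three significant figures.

sec 68.6° = 2.7407.
τ = 0.112 × (520/574)⁴ × 2.7407 = 0.112 × 0.6735 × 2.7407 = 0.2067.
T = exp(−0.2067) = 0.8132.

0.813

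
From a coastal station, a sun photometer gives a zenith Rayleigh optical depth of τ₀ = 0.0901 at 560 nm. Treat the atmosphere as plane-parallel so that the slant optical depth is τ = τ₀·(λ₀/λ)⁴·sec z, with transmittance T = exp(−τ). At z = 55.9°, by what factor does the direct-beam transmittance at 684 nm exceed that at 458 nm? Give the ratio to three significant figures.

Airmass: sec 55.9° = 1.7837.
τ(684 nm) = 0.0901 × (560/684)⁴ × 1.7837 = 0.0901 × 0.4493 × 1.7837 = 0.0722.
τ(458 nm) = 0.0901 × (560/458)⁴ × 1.7837 = 0.0901 × 2.2351 × 1.7837 = 0.3592.
T(684)/T(458) = exp(τ_B − τ_A) = exp(0.2870) = 1.3324.

1.33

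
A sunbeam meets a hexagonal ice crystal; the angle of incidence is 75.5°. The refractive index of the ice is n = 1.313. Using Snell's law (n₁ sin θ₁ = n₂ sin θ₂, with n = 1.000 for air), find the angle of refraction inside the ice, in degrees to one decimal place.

Snell: sin θ_r = sin θ_i / n = sin 75.5° / 1.313 = 0.9681 / 1.313 = 0.7374.
θ_r = arcsin(0.7374) = 47.51°.

47.5°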